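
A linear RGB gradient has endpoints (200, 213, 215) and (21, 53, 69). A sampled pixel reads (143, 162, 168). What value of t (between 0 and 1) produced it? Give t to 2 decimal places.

0.32

Invert the lerp on the R channel (largest span, 179): t = (143 − 200) / (21 − 200) = -57/-179 = 0.31844.
Check on G: (162 − 213)/(53 − 213) = 0.3187 ✓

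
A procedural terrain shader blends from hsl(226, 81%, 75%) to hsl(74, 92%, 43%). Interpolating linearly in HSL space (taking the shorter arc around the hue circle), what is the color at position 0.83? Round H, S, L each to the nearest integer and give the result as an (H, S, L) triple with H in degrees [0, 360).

Hue arc: Δh = 74 − 226 = -152° (|Δh| ≤ 180, already the shorter path).
H = 226 + 0.83 × (-152) = 99.84 → 100°
S = 81 + 0.83 × (92 − 81) = 90.13 → 90%
L = 75 + 0.83 × (43 − 75) = 48.44 → 48%

(100, 90, 48)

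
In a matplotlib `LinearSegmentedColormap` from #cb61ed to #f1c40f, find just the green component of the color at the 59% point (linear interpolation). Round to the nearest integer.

155

G₁ = 97 (from #cb61ed), G₂ = 196 (from #f1c40f).
G = 97 + 0.59 × (196 − 97) = 155.41 → 155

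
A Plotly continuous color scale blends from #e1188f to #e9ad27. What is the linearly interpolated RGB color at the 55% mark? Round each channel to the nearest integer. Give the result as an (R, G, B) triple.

(229, 106, 86)

#e1188f → (225, 24, 143); #e9ad27 → (233, 173, 39).
55% corresponds to t = 0.55.
R = 225 + 0.55 × (233 − 225) = 225 + 0.55 × 8 = 229.4 → 229
G = 24 + 0.55 × (173 − 24) = 24 + 0.55 × 149 = 105.95 → 106
B = 143 + 0.55 × (39 − 143) = 143 + 0.55 × -104 = 85.8 → 86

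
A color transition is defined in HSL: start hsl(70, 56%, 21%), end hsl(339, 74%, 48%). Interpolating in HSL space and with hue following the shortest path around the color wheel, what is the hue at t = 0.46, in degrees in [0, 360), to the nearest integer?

Hue: 339 − 70 = 269°, but |269| > 180 so the shorter arc goes the other way: Δh = 269 − 360 = -91°.
H = 70 + 0.46 × (-91) = 28.14 → 28°

28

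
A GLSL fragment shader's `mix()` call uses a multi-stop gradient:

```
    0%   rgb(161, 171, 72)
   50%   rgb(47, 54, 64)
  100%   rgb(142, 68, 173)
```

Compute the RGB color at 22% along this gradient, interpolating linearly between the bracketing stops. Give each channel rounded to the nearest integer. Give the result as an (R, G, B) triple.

(111, 120, 68)

22% lies between the 0% and 50% stops, so the local fraction is t = (22 − 0)/(50 − 0) = 22/50 ≈ 0.44.
R = 161 + 0.44 × (47 − 161) = 110.84 → 111
G = 171 + 0.44 × (54 − 171) = 119.52 → 120
B = 72 + 0.44 × (64 − 72) = 68.48 → 68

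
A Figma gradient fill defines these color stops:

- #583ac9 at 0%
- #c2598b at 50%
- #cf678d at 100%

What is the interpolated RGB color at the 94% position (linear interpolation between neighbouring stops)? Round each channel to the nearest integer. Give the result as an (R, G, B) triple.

94% lies between the 50% and 100% stops, so the local fraction is t = (94 − 50)/(100 − 50) = 44/50 ≈ 0.88.
#c2598b → (194, 89, 139); #cf678d → (207, 103, 141).
R = 194 + 0.88 × (207 − 194) = 205.44 → 205
G = 89 + 0.88 × (103 − 89) = 101.32 → 101
B = 139 + 0.88 × (141 − 139) = 140.76 → 141

(205, 101, 141)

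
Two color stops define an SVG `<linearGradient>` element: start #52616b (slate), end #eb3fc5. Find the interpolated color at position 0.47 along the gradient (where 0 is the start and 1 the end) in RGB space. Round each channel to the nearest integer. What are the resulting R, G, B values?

(154, 81, 149)

#52616b → (82, 97, 107); #eb3fc5 → (235, 63, 197).
R = 82 + 0.47 × (235 − 82) = 82 + 0.47 × 153 = 153.91 → 154
G = 97 + 0.47 × (63 − 97) = 97 + 0.47 × -34 = 81.02 → 81
B = 107 + 0.47 × (197 − 107) = 107 + 0.47 × 90 = 149.3 → 149
So the blended color is (154, 81, 149), about #9a5195.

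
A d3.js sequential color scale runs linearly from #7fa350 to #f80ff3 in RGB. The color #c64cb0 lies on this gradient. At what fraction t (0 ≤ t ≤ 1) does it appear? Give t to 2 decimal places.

0.59

Invert the lerp on the B channel (largest span, 163): t = (176 − 80) / (243 − 80) = 96/163 = 0.58896.
Check on R: (198 − 127)/(248 − 127) = 0.5868 ✓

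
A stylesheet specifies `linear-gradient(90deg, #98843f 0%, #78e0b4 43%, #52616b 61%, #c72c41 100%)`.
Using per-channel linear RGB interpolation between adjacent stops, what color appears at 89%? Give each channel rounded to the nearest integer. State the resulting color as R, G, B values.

89% lies between the 61% and 100% stops, so the local fraction is t = (89 − 61)/(100 − 61) = 28/39 ≈ 0.7179.
#52616b → (82, 97, 107); #c72c41 → (199, 44, 65).
R = 82 + 0.7179 × (199 − 82) = 165.994 → 166
G = 97 + 0.7179 × (44 − 97) = 58.951 → 59
B = 107 + 0.7179 × (65 − 107) = 76.848 → 77

(166, 59, 77)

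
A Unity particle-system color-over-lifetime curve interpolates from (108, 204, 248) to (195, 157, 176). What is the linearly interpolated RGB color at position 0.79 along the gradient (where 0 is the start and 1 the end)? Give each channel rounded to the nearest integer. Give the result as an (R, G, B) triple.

(177, 167, 191)

R = 108 + 0.79 × (195 − 108) = 108 + 0.79 × 87 = 176.73 → 177
G = 204 + 0.79 × (157 − 204) = 204 + 0.79 × -47 = 166.87 → 167
B = 248 + 0.79 × (176 − 248) = 248 + 0.79 × -72 = 191.12 → 191
So the blended color is (177, 167, 191), about #b1a7bf.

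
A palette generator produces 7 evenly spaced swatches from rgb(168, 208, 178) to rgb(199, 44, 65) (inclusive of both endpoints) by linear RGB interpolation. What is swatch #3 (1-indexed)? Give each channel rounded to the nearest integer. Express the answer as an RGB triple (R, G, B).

(178, 153, 140)

With 7 swatches and endpoints inclusive, swatch 3 sits at t = (3 − 1)/(7 − 1) = 2/6 ≈ 0.3333.
R = 168 + 0.3333 × (199 − 168) = 178.332 → 178
G = 208 + 0.3333 × (44 − 208) = 153.339 → 153
B = 178 + 0.3333 × (65 − 178) = 140.337 → 140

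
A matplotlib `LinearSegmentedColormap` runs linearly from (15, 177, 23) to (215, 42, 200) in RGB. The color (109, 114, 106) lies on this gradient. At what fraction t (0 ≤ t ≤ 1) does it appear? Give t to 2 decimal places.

0.47

Invert the lerp on the R channel (largest span, 200): t = (109 − 15) / (215 − 15) = 94/200 = 0.47.
Check on G: (114 − 177)/(42 − 177) = 0.4667 ✓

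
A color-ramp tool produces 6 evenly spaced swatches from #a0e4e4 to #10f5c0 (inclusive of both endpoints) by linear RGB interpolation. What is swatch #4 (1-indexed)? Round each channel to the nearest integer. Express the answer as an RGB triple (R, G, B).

(74, 238, 206)

With 6 swatches and endpoints inclusive, swatch 4 sits at t = (4 − 1)/(6 − 1) = 3/5 ≈ 0.6.
#a0e4e4 → (160, 228, 228); #10f5c0 → (16, 245, 192).
R = 160 + 0.6 × (16 − 160) = 73.6 → 74
G = 228 + 0.6 × (245 − 228) = 238.2 → 238
B = 228 + 0.6 × (192 − 228) = 206.4 → 206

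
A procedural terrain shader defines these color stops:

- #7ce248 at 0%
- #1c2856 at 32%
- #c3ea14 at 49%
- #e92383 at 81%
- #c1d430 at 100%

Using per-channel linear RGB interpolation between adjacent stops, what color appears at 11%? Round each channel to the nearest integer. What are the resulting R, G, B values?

11% lies between the 0% and 32% stops, so the local fraction is t = (11 − 0)/(32 − 0) = 11/32 ≈ 0.3438.
#7ce248 → (124, 226, 72); #1c2856 → (28, 40, 86).
R = 124 + 0.3438 × (28 − 124) = 90.995 → 91
G = 226 + 0.3438 × (40 − 226) = 162.053 → 162
B = 72 + 0.3438 × (86 − 72) = 76.813 → 77

(91, 162, 77)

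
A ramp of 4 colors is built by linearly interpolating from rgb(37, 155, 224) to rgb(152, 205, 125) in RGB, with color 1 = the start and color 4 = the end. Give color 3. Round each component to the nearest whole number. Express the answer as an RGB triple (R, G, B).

(114, 188, 158)

With 4 swatches and endpoints inclusive, swatch 3 sits at t = (3 − 1)/(4 − 1) = 2/3 ≈ 0.6667.
R = 37 + 0.6667 × (152 − 37) = 113.67 → 114
G = 155 + 0.6667 × (205 − 155) = 188.335 → 188
B = 224 + 0.6667 × (125 − 224) = 157.997 → 158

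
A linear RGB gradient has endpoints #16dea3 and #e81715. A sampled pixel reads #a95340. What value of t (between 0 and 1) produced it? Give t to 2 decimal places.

0.70

Invert the lerp on the R channel (largest span, 210): t = (169 − 22) / (232 − 22) = 147/210 = 0.7.
Check on G: (83 − 222)/(23 − 222) = 0.6985 ✓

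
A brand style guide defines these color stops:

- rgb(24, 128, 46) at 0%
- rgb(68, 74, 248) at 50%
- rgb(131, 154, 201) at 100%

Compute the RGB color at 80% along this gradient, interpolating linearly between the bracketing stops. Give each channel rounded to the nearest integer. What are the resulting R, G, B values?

80% lies between the 50% and 100% stops, so the local fraction is t = (80 − 50)/(100 − 50) = 30/50 ≈ 0.6.
R = 68 + 0.6 × (131 − 68) = 105.8 → 106
G = 74 + 0.6 × (154 − 74) = 122 → 122
B = 248 + 0.6 × (201 − 248) = 219.8 → 220

(106, 122, 220)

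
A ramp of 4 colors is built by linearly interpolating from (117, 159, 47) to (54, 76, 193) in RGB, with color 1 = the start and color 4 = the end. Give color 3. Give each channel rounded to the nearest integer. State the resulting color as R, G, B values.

(75, 104, 144)

With 4 swatches and endpoints inclusive, swatch 3 sits at t = (3 − 1)/(4 − 1) = 2/3 ≈ 0.6667.
R = 117 + 0.6667 × (54 − 117) = 74.998 → 75
G = 159 + 0.6667 × (76 − 159) = 103.664 → 104
B = 47 + 0.6667 × (193 − 47) = 144.338 → 144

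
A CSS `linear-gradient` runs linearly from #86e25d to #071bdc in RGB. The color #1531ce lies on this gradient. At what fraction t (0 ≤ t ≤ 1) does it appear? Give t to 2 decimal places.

0.89

Invert the lerp on the G channel (largest span, 199): t = (49 − 226) / (27 − 226) = -177/-199 = 0.88945.
Check on R: (21 − 134)/(7 − 134) = 0.8898 ✓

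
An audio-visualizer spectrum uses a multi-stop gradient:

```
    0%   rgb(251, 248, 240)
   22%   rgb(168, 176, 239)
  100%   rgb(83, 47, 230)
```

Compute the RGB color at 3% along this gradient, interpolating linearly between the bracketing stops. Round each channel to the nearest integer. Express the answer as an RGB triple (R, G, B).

(240, 238, 240)

3% lies between the 0% and 22% stops, so the local fraction is t = (3 − 0)/(22 − 0) = 3/22 ≈ 0.1364.
R = 251 + 0.1364 × (168 − 251) = 239.679 → 240
G = 248 + 0.1364 × (176 − 248) = 238.179 → 238
B = 240 + 0.1364 × (239 − 240) = 239.864 → 240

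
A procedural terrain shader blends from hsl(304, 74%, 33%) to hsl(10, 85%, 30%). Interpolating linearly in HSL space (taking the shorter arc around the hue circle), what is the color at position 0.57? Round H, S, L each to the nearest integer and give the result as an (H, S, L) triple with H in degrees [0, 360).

Hue: 10 − 304 = -294°, but |-294| > 180 so the shorter arc goes the other way: Δh = -294 + 360 = 66°.
H = 304 + 0.57 × (66) = 341.62 → 342°
S = 74 + 0.57 × (85 − 74) = 80.27 → 80%
L = 33 + 0.57 × (30 − 33) = 31.29 → 31%

(342, 80, 31)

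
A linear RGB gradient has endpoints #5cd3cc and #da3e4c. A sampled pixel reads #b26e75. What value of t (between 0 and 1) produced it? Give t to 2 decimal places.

Invert the lerp on the G channel (largest span, 149): t = (110 − 211) / (62 − 211) = -101/-149 = 0.67785.
Check on R: (178 − 92)/(218 − 92) = 0.6825 ✓

0.68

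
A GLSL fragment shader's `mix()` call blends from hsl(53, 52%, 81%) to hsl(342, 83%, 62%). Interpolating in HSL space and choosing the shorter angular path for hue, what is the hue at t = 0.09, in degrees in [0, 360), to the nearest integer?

Hue: 342 − 53 = 289°, but |289| > 180 so the shorter arc goes the other way: Δh = 289 − 360 = -71°.
H = 53 + 0.09 × (-71) = 46.61 → 47°

47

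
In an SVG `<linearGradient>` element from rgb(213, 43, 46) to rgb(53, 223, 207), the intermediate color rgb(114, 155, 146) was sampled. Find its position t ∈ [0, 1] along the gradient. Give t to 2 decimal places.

0.62

Invert the lerp on the G channel (largest span, 180): t = (155 − 43) / (223 − 43) = 112/180 = 0.62222.
Check on R: (114 − 213)/(53 − 213) = 0.6188 ✓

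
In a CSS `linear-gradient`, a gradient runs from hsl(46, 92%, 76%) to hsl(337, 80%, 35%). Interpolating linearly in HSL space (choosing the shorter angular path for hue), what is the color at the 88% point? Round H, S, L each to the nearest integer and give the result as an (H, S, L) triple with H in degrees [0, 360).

(345, 81, 40)

Hue: 337 − 46 = 291°, but |291| > 180 so the shorter arc goes the other way: Δh = 291 − 360 = -69°.
H = 46 + 0.88 × (-69) = -14.72 → -15 → -15 mod 360 = 345°
S = 92 + 0.88 × (80 − 92) = 81.44 → 81%
L = 76 + 0.88 × (35 − 76) = 39.92 → 40%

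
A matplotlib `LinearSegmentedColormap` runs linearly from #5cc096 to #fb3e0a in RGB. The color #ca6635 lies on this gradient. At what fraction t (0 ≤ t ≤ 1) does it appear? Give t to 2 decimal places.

0.69

Invert the lerp on the R channel (largest span, 159): t = (202 − 92) / (251 − 92) = 110/159 = 0.69182.
Check on G: (102 − 192)/(62 − 192) = 0.6923 ✓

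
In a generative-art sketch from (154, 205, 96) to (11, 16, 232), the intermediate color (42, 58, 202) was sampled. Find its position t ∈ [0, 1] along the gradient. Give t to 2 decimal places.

0.78

Invert the lerp on the G channel (largest span, 189): t = (58 − 205) / (16 − 205) = -147/-189 = 0.77778.
Check on R: (42 − 154)/(11 − 154) = 0.7832 ✓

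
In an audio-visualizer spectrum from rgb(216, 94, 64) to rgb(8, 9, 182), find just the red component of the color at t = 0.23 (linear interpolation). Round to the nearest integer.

168

R = 216 + 0.23 × (8 − 216) = 168.16 → 168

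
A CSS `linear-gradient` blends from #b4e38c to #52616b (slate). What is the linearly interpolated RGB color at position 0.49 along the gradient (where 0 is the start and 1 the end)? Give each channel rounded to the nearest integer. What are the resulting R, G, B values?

(132, 163, 124)

#b4e38c → (180, 227, 140); #52616b → (82, 97, 107).
R = 180 + 0.49 × (82 − 180) = 180 + 0.49 × -98 = 131.98 → 132
G = 227 + 0.49 × (97 − 227) = 227 + 0.49 × -130 = 163.3 → 163
B = 140 + 0.49 × (107 − 140) = 140 + 0.49 × -33 = 123.83 → 124
So the blended color is (132, 163, 124), about #84a37c.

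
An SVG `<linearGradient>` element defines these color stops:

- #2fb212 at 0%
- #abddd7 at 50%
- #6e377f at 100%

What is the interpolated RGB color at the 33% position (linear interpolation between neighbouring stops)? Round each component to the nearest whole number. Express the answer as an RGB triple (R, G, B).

33% lies between the 0% and 50% stops, so the local fraction is t = (33 − 0)/(50 − 0) = 33/50 ≈ 0.66.
#2fb212 → (47, 178, 18); #abddd7 → (171, 221, 215).
R = 47 + 0.66 × (171 − 47) = 128.84 → 129
G = 178 + 0.66 × (221 − 178) = 206.38 → 206
B = 18 + 0.66 × (215 − 18) = 148.02 → 148

(129, 206, 148)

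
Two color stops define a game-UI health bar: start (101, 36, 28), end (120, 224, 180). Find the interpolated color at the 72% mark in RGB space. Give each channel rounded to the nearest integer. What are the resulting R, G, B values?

(115, 171, 137)

72% corresponds to t = 0.72.
R = 101 + 0.72 × (120 − 101) = 101 + 0.72 × 19 = 114.68 → 115
G = 36 + 0.72 × (224 − 36) = 36 + 0.72 × 188 = 171.36 → 171
B = 28 + 0.72 × (180 − 28) = 28 + 0.72 × 152 = 137.44 → 137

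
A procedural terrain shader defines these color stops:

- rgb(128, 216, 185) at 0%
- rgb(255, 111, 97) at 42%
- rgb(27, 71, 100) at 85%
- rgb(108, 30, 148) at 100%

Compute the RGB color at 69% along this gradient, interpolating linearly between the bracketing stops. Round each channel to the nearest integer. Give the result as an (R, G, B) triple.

69% lies between the 42% and 85% stops, so the local fraction is t = (69 − 42)/(85 − 42) = 27/43 ≈ 0.6279.
R = 255 + 0.6279 × (27 − 255) = 111.839 → 112
G = 111 + 0.6279 × (71 − 111) = 85.884 → 86
B = 97 + 0.6279 × (100 − 97) = 98.884 → 99

(112, 86, 99)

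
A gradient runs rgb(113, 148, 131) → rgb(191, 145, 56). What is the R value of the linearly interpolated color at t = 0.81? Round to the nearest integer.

176

R = 113 + 0.81 × (191 − 113) = 176.18 → 176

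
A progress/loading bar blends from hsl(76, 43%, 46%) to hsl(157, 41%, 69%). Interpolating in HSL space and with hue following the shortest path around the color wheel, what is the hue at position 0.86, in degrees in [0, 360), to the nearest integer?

146

Hue arc: Δh = 157 − 76 = 81° (|Δh| ≤ 180, already the shorter path).
H = 76 + 0.86 × (81) = 145.66 → 146°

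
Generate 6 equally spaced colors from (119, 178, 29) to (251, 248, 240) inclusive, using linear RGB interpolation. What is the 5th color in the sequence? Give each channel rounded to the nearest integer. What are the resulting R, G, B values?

With 6 swatches and endpoints inclusive, swatch 5 sits at t = (5 − 1)/(6 − 1) = 4/5 ≈ 0.8.
R = 119 + 0.8 × (251 − 119) = 224.6 → 225
G = 178 + 0.8 × (248 − 178) = 234 → 234
B = 29 + 0.8 × (240 − 29) = 197.8 → 198

(225, 234, 198)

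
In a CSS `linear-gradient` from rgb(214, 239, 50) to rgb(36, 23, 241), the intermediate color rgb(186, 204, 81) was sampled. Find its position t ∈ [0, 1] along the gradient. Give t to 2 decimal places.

Invert the lerp on the G channel (largest span, 216): t = (204 − 239) / (23 − 239) = -35/-216 = 0.16204.
Check on R: (186 − 214)/(36 − 214) = 0.1573 ✓

0.16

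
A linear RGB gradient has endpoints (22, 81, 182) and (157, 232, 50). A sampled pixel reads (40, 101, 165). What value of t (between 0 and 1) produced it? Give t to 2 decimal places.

Invert the lerp on the G channel (largest span, 151): t = (101 − 81) / (232 − 81) = 20/151 = 0.13245.
Check on R: (40 − 22)/(157 − 22) = 0.1333 ✓

0.13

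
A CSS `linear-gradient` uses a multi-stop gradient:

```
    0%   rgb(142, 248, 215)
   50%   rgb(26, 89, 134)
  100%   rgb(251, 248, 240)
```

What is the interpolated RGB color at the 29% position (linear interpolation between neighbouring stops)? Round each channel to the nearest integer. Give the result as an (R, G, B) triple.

(75, 156, 168)

29% lies between the 0% and 50% stops, so the local fraction is t = (29 − 0)/(50 − 0) = 29/50 ≈ 0.58.
R = 142 + 0.58 × (26 − 142) = 74.72 → 75
G = 248 + 0.58 × (89 − 248) = 155.78 → 156
B = 215 + 0.58 × (134 − 215) = 168.02 → 168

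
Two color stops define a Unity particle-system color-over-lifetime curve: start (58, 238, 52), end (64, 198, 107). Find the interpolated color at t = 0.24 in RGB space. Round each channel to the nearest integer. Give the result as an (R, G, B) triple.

(59, 228, 65)

R = 58 + 0.24 × (64 − 58) = 58 + 0.24 × 6 = 59.44 → 59
G = 238 + 0.24 × (198 − 238) = 238 + 0.24 × -40 = 228.4 → 228
B = 52 + 0.24 × (107 − 52) = 52 + 0.24 × 55 = 65.2 → 65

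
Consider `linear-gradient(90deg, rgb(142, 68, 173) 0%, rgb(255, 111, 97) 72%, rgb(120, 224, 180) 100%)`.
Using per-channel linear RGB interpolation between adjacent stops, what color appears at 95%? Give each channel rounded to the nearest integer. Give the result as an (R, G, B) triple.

95% lies between the 72% and 100% stops, so the local fraction is t = (95 − 72)/(100 − 72) = 23/28 ≈ 0.8214.
R = 255 + 0.8214 × (120 − 255) = 144.111 → 144
G = 111 + 0.8214 × (224 − 111) = 203.818 → 204
B = 97 + 0.8214 × (180 − 97) = 165.176 → 165

(144, 204, 165)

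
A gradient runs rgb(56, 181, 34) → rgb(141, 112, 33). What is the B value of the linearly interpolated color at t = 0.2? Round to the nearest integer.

B = 34 + 0.2 × (33 − 34) = 33.8 → 34

34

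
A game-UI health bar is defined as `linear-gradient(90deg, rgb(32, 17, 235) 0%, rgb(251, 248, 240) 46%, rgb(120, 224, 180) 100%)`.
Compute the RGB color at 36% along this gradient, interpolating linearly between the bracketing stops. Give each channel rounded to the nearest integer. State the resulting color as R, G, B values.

36% lies between the 0% and 46% stops, so the local fraction is t = (36 − 0)/(46 − 0) = 36/46 ≈ 0.7826.
R = 32 + 0.7826 × (251 − 32) = 203.389 → 203
G = 17 + 0.7826 × (248 − 17) = 197.781 → 198
B = 235 + 0.7826 × (240 − 235) = 238.913 → 239

(203, 198, 239)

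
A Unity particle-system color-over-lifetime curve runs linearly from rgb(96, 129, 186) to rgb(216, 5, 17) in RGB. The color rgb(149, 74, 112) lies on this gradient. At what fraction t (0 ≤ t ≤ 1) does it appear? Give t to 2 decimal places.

Invert the lerp on the B channel (largest span, 169): t = (112 − 186) / (17 − 186) = -74/-169 = 0.43787.
Check on R: (149 − 96)/(216 − 96) = 0.4417 ✓

0.44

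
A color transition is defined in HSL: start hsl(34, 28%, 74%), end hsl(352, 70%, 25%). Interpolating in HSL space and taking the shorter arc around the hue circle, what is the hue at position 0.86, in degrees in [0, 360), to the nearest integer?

Hue: 352 − 34 = 318°, but |318| > 180 so the shorter arc goes the other way: Δh = 318 − 360 = -42°.
H = 34 + 0.86 × (-42) = -2.12 → -2 → -2 mod 360 = 358°

358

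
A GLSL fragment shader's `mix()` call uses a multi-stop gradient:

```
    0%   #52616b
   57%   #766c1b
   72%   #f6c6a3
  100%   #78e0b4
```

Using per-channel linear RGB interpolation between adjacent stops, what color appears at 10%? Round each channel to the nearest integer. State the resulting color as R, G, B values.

(88, 99, 93)

10% lies between the 0% and 57% stops, so the local fraction is t = (10 − 0)/(57 − 0) = 10/57 ≈ 0.1754.
#52616b → (82, 97, 107); #766c1b → (118, 108, 27).
R = 82 + 0.1754 × (118 − 82) = 88.314 → 88
G = 97 + 0.1754 × (108 − 97) = 98.929 → 99
B = 107 + 0.1754 × (27 − 107) = 92.968 → 93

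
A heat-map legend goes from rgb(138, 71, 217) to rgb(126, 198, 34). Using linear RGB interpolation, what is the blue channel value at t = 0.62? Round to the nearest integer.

B = 217 + 0.62 × (34 − 217) = 103.54 → 104

104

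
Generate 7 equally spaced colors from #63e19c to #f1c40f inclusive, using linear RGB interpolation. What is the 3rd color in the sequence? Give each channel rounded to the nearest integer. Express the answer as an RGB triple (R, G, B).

(146, 215, 109)

With 7 swatches and endpoints inclusive, swatch 3 sits at t = (3 − 1)/(7 − 1) = 2/6 ≈ 0.3333.
#63e19c → (99, 225, 156); #f1c40f → (241, 196, 15).
R = 99 + 0.3333 × (241 − 99) = 146.329 → 146
G = 225 + 0.3333 × (196 − 225) = 215.334 → 215
B = 156 + 0.3333 × (15 − 156) = 109.005 → 109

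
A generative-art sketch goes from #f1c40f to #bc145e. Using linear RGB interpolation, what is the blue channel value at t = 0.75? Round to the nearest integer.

B₁ = 15 (from #f1c40f), B₂ = 94 (from #bc145e).
B = 15 + 0.75 × (94 − 15) = 74.25 → 74

74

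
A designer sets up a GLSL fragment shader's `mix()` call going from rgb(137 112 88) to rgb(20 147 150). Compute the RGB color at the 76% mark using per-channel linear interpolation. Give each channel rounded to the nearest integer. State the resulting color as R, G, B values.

76% corresponds to t = 0.76.
R = 137 + 0.76 × (20 − 137) = 137 + 0.76 × -117 = 48.08 → 48
G = 112 + 0.76 × (147 − 112) = 112 + 0.76 × 35 = 138.6 → 139
B = 88 + 0.76 × (150 − 88) = 88 + 0.76 × 62 = 135.12 → 135

(48, 139, 135)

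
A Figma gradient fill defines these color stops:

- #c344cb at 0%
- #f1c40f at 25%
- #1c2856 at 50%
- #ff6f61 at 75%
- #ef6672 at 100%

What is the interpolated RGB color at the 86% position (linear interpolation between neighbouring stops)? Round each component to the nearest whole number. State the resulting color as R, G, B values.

86% lies between the 75% and 100% stops, so the local fraction is t = (86 − 75)/(100 − 75) = 11/25 ≈ 0.44.
#ff6f61 → (255, 111, 97); #ef6672 → (239, 102, 114).
R = 255 + 0.44 × (239 − 255) = 247.96 → 248
G = 111 + 0.44 × (102 − 111) = 107.04 → 107
B = 97 + 0.44 × (114 − 97) = 104.48 → 104

(248, 107, 104)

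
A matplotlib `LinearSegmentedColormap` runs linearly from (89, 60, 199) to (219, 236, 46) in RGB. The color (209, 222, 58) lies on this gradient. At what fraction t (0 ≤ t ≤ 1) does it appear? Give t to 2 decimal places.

Invert the lerp on the G channel (largest span, 176): t = (222 − 60) / (236 − 60) = 162/176 = 0.92045.
Check on R: (209 − 89)/(219 − 89) = 0.9231 ✓

0.92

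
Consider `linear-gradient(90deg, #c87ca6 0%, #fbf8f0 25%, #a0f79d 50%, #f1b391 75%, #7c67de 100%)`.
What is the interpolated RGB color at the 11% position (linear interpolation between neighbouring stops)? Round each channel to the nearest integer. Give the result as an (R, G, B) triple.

(222, 179, 199)

11% lies between the 0% and 25% stops, so the local fraction is t = (11 − 0)/(25 − 0) = 11/25 ≈ 0.44.
#c87ca6 → (200, 124, 166); #fbf8f0 → (251, 248, 240).
R = 200 + 0.44 × (251 − 200) = 222.44 → 222
G = 124 + 0.44 × (248 − 124) = 178.56 → 179
B = 166 + 0.44 × (240 − 166) = 198.56 → 199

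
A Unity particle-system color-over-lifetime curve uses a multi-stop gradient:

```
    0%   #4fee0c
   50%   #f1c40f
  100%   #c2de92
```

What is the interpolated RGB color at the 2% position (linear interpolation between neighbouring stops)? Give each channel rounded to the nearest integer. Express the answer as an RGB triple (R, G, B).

(85, 236, 12)

2% lies between the 0% and 50% stops, so the local fraction is t = (2 − 0)/(50 − 0) = 2/50 ≈ 0.04.
#4fee0c → (79, 238, 12); #f1c40f → (241, 196, 15).
R = 79 + 0.04 × (241 − 79) = 85.48 → 85
G = 238 + 0.04 × (196 − 238) = 236.32 → 236
B = 12 + 0.04 × (15 − 12) = 12.12 → 12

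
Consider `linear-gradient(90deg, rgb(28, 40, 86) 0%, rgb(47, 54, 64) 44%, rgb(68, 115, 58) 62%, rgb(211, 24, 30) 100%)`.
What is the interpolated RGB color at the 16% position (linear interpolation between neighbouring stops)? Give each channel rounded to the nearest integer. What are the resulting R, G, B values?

16% lies between the 0% and 44% stops, so the local fraction is t = (16 − 0)/(44 − 0) = 16/44 ≈ 0.3636.
R = 28 + 0.3636 × (47 − 28) = 34.908 → 35
G = 40 + 0.3636 × (54 − 40) = 45.09 → 45
B = 86 + 0.3636 × (64 − 86) = 78.001 → 78

(35, 45, 78)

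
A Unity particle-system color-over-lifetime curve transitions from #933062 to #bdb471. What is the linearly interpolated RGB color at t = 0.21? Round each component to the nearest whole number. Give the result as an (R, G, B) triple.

#933062 → (147, 48, 98); #bdb471 → (189, 180, 113).
R = 147 + 0.21 × (189 − 147) = 147 + 0.21 × 42 = 155.82 → 156
G = 48 + 0.21 × (180 − 48) = 48 + 0.21 × 132 = 75.72 → 76
B = 98 + 0.21 × (113 − 98) = 98 + 0.21 × 15 = 101.15 → 101

(156, 76, 101)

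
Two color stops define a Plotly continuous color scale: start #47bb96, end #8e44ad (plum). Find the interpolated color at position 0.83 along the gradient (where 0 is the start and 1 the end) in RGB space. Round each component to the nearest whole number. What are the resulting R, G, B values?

(130, 88, 169)

#47bb96 → (71, 187, 150); #8e44ad → (142, 68, 173).
R = 71 + 0.83 × (142 − 71) = 71 + 0.83 × 71 = 129.93 → 130
G = 187 + 0.83 × (68 − 187) = 187 + 0.83 × -119 = 88.23 → 88
B = 150 + 0.83 × (173 − 150) = 150 + 0.83 × 23 = 169.09 → 169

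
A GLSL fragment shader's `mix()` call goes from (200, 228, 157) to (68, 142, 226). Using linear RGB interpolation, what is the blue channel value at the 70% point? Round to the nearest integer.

B = 157 + 0.7 × (226 − 157) = 205.3 → 205

205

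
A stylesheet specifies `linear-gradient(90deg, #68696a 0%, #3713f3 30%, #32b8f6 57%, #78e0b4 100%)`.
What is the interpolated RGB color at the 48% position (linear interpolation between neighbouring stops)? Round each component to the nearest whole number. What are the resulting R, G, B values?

(52, 129, 245)

48% lies between the 30% and 57% stops, so the local fraction is t = (48 − 30)/(57 − 30) = 18/27 ≈ 0.6667.
#3713f3 → (55, 19, 243); #32b8f6 → (50, 184, 246).
R = 55 + 0.6667 × (50 − 55) = 51.666 → 52
G = 19 + 0.6667 × (184 − 19) = 129.005 → 129
B = 243 + 0.6667 × (246 − 243) = 245 → 245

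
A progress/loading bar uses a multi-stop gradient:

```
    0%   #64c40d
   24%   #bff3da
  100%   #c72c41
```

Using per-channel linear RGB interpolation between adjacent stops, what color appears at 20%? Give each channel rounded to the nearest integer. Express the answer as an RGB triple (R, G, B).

(176, 235, 184)

20% lies between the 0% and 24% stops, so the local fraction is t = (20 − 0)/(24 − 0) = 20/24 ≈ 0.8333.
#64c40d → (100, 196, 13); #bff3da → (191, 243, 218).
R = 100 + 0.8333 × (191 − 100) = 175.83 → 176
G = 196 + 0.8333 × (243 − 196) = 235.165 → 235
B = 13 + 0.8333 × (218 − 13) = 183.827 → 184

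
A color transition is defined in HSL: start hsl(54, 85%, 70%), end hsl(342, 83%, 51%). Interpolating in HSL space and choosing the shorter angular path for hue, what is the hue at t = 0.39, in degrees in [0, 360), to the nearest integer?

26

Hue: 342 − 54 = 288°, but |288| > 180 so the shorter arc goes the other way: Δh = 288 − 360 = -72°.
H = 54 + 0.39 × (-72) = 25.92 → 26°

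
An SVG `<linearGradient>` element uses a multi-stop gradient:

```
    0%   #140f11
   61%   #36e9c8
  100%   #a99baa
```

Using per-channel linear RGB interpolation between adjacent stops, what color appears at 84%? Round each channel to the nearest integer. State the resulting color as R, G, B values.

84% lies between the 61% and 100% stops, so the local fraction is t = (84 − 61)/(100 − 61) = 23/39 ≈ 0.5897.
#36e9c8 → (54, 233, 200); #a99baa → (169, 155, 170).
R = 54 + 0.5897 × (169 − 54) = 121.816 → 122
G = 233 + 0.5897 × (155 − 233) = 187.003 → 187
B = 200 + 0.5897 × (170 − 200) = 182.309 → 182

(122, 187, 182)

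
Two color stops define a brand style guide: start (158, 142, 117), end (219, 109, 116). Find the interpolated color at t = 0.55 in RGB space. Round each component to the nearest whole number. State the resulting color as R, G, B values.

R = 158 + 0.55 × (219 − 158) = 158 + 0.55 × 61 = 191.55 → 192
G = 142 + 0.55 × (109 − 142) = 142 + 0.55 × -33 = 123.85 → 124
B = 117 + 0.55 × (116 − 117) = 117 + 0.55 × -1 = 116.45 → 116

(192, 124, 116)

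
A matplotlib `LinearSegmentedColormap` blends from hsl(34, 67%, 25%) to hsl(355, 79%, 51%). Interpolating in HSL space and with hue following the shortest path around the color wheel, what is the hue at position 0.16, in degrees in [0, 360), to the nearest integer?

28

Hue: 355 − 34 = 321°, but |321| > 180 so the shorter arc goes the other way: Δh = 321 − 360 = -39°.
H = 34 + 0.16 × (-39) = 27.76 → 28°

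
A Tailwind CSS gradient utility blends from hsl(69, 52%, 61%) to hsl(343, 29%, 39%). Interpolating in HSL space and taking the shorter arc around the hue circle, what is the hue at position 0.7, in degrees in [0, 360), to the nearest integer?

Hue: 343 − 69 = 274°, but |274| > 180 so the shorter arc goes the other way: Δh = 274 − 360 = -86°.
H = 69 + 0.7 × (-86) = 8.8 → 9°

9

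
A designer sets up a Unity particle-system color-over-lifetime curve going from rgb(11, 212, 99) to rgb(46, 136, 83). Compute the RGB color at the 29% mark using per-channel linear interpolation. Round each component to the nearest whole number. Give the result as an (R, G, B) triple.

(21, 190, 94)

29% corresponds to t = 0.29.
R = 11 + 0.29 × (46 − 11) = 11 + 0.29 × 35 = 21.15 → 21
G = 212 + 0.29 × (136 − 212) = 212 + 0.29 × -76 = 189.96 → 190
B = 99 + 0.29 × (83 − 99) = 99 + 0.29 × -16 = 94.36 → 94
So the blended color is (21, 190, 94), about #15be5e.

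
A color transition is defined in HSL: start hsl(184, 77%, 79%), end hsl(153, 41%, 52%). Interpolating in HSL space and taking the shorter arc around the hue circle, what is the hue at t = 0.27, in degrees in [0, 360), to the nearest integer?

Hue arc: Δh = 153 − 184 = -31° (|Δh| ≤ 180, already the shorter path).
H = 184 + 0.27 × (-31) = 175.63 → 176°

176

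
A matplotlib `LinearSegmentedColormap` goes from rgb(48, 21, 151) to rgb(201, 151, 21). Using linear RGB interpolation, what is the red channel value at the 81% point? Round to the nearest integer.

R = 48 + 0.81 × (201 − 48) = 171.93 → 172

172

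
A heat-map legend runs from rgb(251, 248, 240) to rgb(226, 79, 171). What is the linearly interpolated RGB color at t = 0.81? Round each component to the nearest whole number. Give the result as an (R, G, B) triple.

(231, 111, 184)

R = 251 + 0.81 × (226 − 251) = 251 + 0.81 × -25 = 230.75 → 231
G = 248 + 0.81 × (79 − 248) = 248 + 0.81 × -169 = 111.11 → 111
B = 240 + 0.81 × (171 − 240) = 240 + 0.81 × -69 = 184.11 → 184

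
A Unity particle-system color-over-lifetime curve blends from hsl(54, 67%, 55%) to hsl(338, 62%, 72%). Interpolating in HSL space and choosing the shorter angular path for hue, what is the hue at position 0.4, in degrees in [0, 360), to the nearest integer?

24

Hue: 338 − 54 = 284°, but |284| > 180 so the shorter arc goes the other way: Δh = 284 − 360 = -76°.
H = 54 + 0.4 × (-76) = 23.6 → 24°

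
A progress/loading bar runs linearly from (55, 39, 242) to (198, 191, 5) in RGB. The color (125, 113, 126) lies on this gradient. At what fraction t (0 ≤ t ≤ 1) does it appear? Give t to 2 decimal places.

0.49

Invert the lerp on the B channel (largest span, 237): t = (126 − 242) / (5 − 242) = -116/-237 = 0.48945.
Check on R: (125 − 55)/(198 − 55) = 0.4895 ✓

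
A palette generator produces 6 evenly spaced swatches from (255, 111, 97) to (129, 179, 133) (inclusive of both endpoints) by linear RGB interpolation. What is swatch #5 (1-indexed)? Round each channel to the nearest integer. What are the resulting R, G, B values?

(154, 165, 126)

With 6 swatches and endpoints inclusive, swatch 5 sits at t = (5 − 1)/(6 − 1) = 4/5 ≈ 0.8.
R = 255 + 0.8 × (129 − 255) = 154.2 → 154
G = 111 + 0.8 × (179 − 111) = 165.4 → 165
B = 97 + 0.8 × (133 − 97) = 125.8 → 126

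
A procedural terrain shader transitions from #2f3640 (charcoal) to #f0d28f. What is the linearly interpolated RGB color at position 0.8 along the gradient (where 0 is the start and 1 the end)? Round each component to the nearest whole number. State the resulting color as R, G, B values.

#2f3640 → (47, 54, 64); #f0d28f → (240, 210, 143).
R = 47 + 0.8 × (240 − 47) = 47 + 0.8 × 193 = 201.4 → 201
G = 54 + 0.8 × (210 − 54) = 54 + 0.8 × 156 = 178.8 → 179
B = 64 + 0.8 × (143 − 64) = 64 + 0.8 × 79 = 127.2 → 127

(201, 179, 127)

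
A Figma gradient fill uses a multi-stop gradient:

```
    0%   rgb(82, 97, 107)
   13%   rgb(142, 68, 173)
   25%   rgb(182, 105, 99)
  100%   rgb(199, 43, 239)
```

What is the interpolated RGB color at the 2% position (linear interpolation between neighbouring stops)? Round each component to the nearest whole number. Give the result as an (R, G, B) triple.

(91, 93, 117)

2% lies between the 0% and 13% stops, so the local fraction is t = (2 − 0)/(13 − 0) = 2/13 ≈ 0.1538.
R = 82 + 0.1538 × (142 − 82) = 91.228 → 91
G = 97 + 0.1538 × (68 − 97) = 92.54 → 93
B = 107 + 0.1538 × (173 − 107) = 117.151 → 117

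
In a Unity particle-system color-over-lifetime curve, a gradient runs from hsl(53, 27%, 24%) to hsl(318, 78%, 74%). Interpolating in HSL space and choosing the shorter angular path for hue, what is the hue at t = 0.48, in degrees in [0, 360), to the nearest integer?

Hue: 318 − 53 = 265°, but |265| > 180 so the shorter arc goes the other way: Δh = 265 − 360 = -95°.
H = 53 + 0.48 × (-95) = 7.4 → 7°

7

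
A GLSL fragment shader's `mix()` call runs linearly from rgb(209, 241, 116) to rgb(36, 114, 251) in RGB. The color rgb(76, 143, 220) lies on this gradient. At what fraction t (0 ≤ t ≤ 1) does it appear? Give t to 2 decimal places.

Invert the lerp on the R channel (largest span, 173): t = (76 − 209) / (36 − 209) = -133/-173 = 0.76879.
Check on G: (143 − 241)/(114 − 241) = 0.7717 ✓

0.77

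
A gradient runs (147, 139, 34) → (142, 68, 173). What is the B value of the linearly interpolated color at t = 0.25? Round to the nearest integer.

B = 34 + 0.25 × (173 − 34) = 68.75 → 69

69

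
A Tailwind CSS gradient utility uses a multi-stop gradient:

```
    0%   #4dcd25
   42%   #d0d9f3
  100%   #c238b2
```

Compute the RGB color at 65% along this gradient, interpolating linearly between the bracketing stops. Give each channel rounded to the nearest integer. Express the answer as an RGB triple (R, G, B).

(202, 153, 217)

65% lies between the 42% and 100% stops, so the local fraction is t = (65 − 42)/(100 − 42) = 23/58 ≈ 0.3966.
#d0d9f3 → (208, 217, 243); #c238b2 → (194, 56, 178).
R = 208 + 0.3966 × (194 − 208) = 202.448 → 202
G = 217 + 0.3966 × (56 − 217) = 153.147 → 153
B = 243 + 0.3966 × (178 − 243) = 217.221 → 217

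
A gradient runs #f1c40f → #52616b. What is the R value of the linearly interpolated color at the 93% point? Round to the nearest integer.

R₁ = 241 (from #f1c40f), R₂ = 82 (from #52616b).
R = 241 + 0.93 × (82 − 241) = 93.13 → 93

93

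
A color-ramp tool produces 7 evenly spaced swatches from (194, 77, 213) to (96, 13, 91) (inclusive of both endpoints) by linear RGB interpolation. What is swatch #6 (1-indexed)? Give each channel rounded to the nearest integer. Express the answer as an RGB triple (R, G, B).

(112, 24, 111)

With 7 swatches and endpoints inclusive, swatch 6 sits at t = (6 − 1)/(7 − 1) = 5/6 ≈ 0.8333.
R = 194 + 0.8333 × (96 − 194) = 112.337 → 112
G = 77 + 0.8333 × (13 − 77) = 23.669 → 24
B = 213 + 0.8333 × (91 − 213) = 111.337 → 111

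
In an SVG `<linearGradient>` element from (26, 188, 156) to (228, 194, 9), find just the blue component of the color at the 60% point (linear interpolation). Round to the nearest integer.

68

B = 156 + 0.6 × (9 − 156) = 67.8 → 68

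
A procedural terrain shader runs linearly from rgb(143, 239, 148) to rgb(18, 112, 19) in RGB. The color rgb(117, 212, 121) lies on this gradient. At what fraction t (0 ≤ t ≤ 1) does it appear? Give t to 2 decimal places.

Invert the lerp on the B channel (largest span, 129): t = (121 − 148) / (19 − 148) = -27/-129 = 0.2093.
Check on R: (117 − 143)/(18 − 143) = 0.208 ✓

0.21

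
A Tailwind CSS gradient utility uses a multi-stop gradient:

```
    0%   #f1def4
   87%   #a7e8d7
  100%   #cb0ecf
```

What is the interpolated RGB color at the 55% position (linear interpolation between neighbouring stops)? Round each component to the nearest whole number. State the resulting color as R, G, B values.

55% lies between the 0% and 87% stops, so the local fraction is t = (55 − 0)/(87 − 0) = 55/87 ≈ 0.6322.
#f1def4 → (241, 222, 244); #a7e8d7 → (167, 232, 215).
R = 241 + 0.6322 × (167 − 241) = 194.217 → 194
G = 222 + 0.6322 × (232 − 222) = 228.322 → 228
B = 244 + 0.6322 × (215 − 244) = 225.666 → 226

(194, 228, 226)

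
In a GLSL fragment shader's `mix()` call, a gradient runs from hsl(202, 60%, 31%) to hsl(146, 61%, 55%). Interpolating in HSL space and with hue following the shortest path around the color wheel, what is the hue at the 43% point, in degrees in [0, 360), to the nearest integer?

178

Hue arc: Δh = 146 − 202 = -56° (|Δh| ≤ 180, already the shorter path).
H = 202 + 0.43 × (-56) = 177.92 → 178°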